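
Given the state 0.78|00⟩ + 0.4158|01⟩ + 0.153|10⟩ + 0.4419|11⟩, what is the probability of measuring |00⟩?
0.6084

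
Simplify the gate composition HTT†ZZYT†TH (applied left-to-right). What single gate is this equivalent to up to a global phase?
Y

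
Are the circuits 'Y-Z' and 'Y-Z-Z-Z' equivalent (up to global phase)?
Yes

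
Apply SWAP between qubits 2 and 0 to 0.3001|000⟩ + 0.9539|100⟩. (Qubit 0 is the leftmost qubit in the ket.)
0.3001|000⟩ + 0.9539|001⟩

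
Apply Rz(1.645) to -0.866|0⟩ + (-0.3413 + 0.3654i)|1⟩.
(-0.5892 + 0.6346i)|0⟩ + (-0.5 - 0.001506i)|1⟩

Rz(1.645) = [[e^(−iθ/2), 0], [0, e^(iθ/2)]] with e^(±iθ/2) = cos(θ/2) ± i·sin(θ/2); θ = 1.645, cos(θ/2) ≈ 0.680391, sin(θ/2) ≈ 0.732849.
With a = amp(|0⟩) = -0.866 and b = amp(|1⟩) = (-0.3413 + 0.3654i):
new amp(|0⟩) = (0.680391 - 0.732849i)·a = (-0.5892 + 0.6346i)
new amp(|1⟩) = (0.680391 + 0.732849i)·b = (-0.5 - 0.001506i)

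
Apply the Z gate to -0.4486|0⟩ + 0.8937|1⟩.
-0.4486|0⟩ - 0.8937|1⟩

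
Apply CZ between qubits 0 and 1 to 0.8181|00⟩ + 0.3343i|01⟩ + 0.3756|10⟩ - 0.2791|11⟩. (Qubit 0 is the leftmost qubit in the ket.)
0.8181|00⟩ + 0.3343i|01⟩ + 0.3756|10⟩ + 0.2791|11⟩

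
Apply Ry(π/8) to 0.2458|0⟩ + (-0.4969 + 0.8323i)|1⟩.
(0.338 - 0.1624i)|0⟩ + (-0.4394 + 0.8163i)|1⟩

Ry(π/8) = [[cos(θ/2), −sin(θ/2)], [sin(θ/2), cos(θ/2)]]; θ = π/8, cos(θ/2) ≈ 0.980785, sin(θ/2) ≈ 0.19509.
With a = amp(|0⟩) = 0.2458 and b = amp(|1⟩) = (-0.4969 + 0.8323i):
new amp(|0⟩) = (0.980785)·a + (-0.19509)·b = (0.338 - 0.1624i)
new amp(|1⟩) = (0.19509)·a + (0.980785)·b = (-0.4394 + 0.8163i)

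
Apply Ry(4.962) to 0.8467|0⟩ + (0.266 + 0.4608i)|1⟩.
(-0.8318 - 0.2827i)|0⟩ + (0.3095 - 0.3639i)|1⟩

Ry(4.962) = [[cos(θ/2), −sin(θ/2)], [sin(θ/2), cos(θ/2)]]; θ = 4.962, cos(θ/2) ≈ -0.789629, sin(θ/2) ≈ 0.613585.
With a = amp(|0⟩) = 0.8467 and b = amp(|1⟩) = (0.266 + 0.4608i):
new amp(|0⟩) = (-0.789629)·a + (-0.613585)·b = (-0.8318 - 0.2827i)
new amp(|1⟩) = (0.613585)·a + (-0.789629)·b = (0.3095 - 0.3639i)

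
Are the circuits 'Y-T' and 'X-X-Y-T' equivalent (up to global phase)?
Yes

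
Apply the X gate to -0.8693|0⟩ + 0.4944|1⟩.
0.4944|0⟩ - 0.8693|1⟩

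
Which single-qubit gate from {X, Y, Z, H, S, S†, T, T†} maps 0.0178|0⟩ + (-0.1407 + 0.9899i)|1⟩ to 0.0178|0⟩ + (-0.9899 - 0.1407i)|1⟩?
S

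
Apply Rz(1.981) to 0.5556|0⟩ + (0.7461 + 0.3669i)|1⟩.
(0.3046 - 0.4646i)|0⟩ + (0.1022 + 0.8251i)|1⟩

Rz(1.981) = [[e^(−iθ/2), 0], [0, e^(iθ/2)]] with e^(±iθ/2) = cos(θ/2) ± i·sin(θ/2); θ = 1.981, cos(θ/2) ≈ 0.548272, sin(θ/2) ≈ 0.8363.
With a = amp(|0⟩) = 0.5556 and b = amp(|1⟩) = (0.7461 + 0.3669i):
new amp(|0⟩) = (0.548272 - 0.8363i)·a = (0.3046 - 0.4646i)
new amp(|1⟩) = (0.548272 + 0.8363i)·b = (0.1022 + 0.8251i)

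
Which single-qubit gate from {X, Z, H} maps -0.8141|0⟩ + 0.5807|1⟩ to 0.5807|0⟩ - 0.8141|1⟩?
X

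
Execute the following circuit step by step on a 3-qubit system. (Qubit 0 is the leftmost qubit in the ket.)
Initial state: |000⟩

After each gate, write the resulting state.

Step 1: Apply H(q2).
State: 1/√2|000⟩ + 1/√2|001⟩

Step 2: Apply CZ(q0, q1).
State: 1/√2|000⟩ + 1/√2|001⟩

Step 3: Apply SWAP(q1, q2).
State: 1/√2|000⟩ + 1/√2|010⟩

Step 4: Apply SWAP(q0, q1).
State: 1/√2|000⟩ + 1/√2|100⟩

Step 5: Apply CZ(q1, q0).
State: 1/√2|000⟩ + 1/√2|100⟩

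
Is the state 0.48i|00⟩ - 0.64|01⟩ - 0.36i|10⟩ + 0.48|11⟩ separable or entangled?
Separable

Writing the state as a|00⟩ + b|01⟩ + c|10⟩ + d|11⟩, it is a product state iff ad − bc = 0.
Here (a, b, c, d) = (0.48i, -0.64, -0.36i, 0.48): ad − bc = (0.48i)(0.48) − (-0.64)(-0.36i) = 0, so the state is separable.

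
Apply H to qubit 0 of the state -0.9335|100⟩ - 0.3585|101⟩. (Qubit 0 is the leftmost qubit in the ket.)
-0.6601|000⟩ - 0.2535|001⟩ + 0.6601|100⟩ + 0.2535|101⟩

H on qubit 0 mixes each pair of kets that differ only in qubit 0: amplitudes (a, b) of (|…0…⟩, |…1…⟩) become ((a + b)/√2, (a − b)/√2). Kets absent from the input have amplitude 0.
(|000⟩, |100⟩): (a, b) = (0, -0.9335) → (-0.6601, 0.6601)
(|001⟩, |101⟩): (a, b) = (0, -0.3585) → (-0.2535, 0.2535)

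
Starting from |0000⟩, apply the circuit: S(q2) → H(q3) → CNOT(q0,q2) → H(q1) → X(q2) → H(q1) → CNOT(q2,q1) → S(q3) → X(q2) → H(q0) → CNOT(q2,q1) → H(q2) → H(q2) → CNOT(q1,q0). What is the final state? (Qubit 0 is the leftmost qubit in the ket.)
1/2|0100⟩ + (1/2)i|0101⟩ + 1/2|1100⟩ + (1/2)i|1101⟩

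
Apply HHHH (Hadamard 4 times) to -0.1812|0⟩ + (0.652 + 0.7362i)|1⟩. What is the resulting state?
-0.1812|0⟩ + (0.652 + 0.7362i)|1⟩

H² = I, so an even number of Hadamards cancels: H^4 = I and the state is unchanged.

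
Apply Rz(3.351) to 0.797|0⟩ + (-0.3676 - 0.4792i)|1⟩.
(-0.0833 - 0.7926i)|0⟩ + (0.515 - 0.3155i)|1⟩

Rz(3.351) = [[e^(−iθ/2), 0], [0, e^(iθ/2)]] with e^(±iθ/2) = cos(θ/2) ± i·sin(θ/2); θ = 3.351, cos(θ/2) ≈ -0.104512, sin(θ/2) ≈ 0.994524.
With a = amp(|0⟩) = 0.797 and b = amp(|1⟩) = (-0.3676 - 0.4792i):
new amp(|0⟩) = (-0.104512 - 0.994524i)·a = (-0.0833 - 0.7926i)
new amp(|1⟩) = (-0.104512 + 0.994524i)·b = (0.515 - 0.3155i)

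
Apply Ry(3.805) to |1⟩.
-0.9455|0⟩ - 0.3257|1⟩

Ry(3.805) = [[cos(θ/2), −sin(θ/2)], [sin(θ/2), cos(θ/2)]]; θ = 3.805, cos(θ/2) ≈ -0.325654, sin(θ/2) ≈ 0.945489.
With a = amp(|0⟩) = 0 and b = amp(|1⟩) = 1:
new amp(|0⟩) = (-0.325654)·a + (-0.945489)·b = -0.9455
new amp(|1⟩) = (0.945489)·a + (-0.325654)·b = -0.3257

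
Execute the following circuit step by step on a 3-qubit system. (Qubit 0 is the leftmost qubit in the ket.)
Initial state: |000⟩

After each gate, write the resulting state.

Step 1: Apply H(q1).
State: 1/√2|000⟩ + 1/√2|010⟩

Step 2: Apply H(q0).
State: 1/2|000⟩ + 1/2|010⟩ + 1/2|100⟩ + 1/2|110⟩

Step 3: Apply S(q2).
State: 1/2|000⟩ + 1/2|010⟩ + 1/2|100⟩ + 1/2|110⟩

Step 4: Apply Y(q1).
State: -(1/2)i|000⟩ + (1/2)i|010⟩ - (1/2)i|100⟩ + (1/2)i|110⟩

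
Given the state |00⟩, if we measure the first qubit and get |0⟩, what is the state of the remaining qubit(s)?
|0⟩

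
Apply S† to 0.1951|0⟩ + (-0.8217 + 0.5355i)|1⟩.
0.1951|0⟩ + (0.5355 + 0.8217i)|1⟩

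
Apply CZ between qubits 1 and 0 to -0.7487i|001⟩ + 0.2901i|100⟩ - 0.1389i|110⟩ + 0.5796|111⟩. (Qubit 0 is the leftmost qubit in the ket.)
-0.7487i|001⟩ + 0.2901i|100⟩ + 0.1389i|110⟩ - 0.5796|111⟩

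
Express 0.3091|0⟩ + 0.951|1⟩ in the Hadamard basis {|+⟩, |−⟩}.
0.891|+⟩ - 0.4539|−⟩

With |ψ⟩ = α|0⟩ + β|1⟩, the Hadamard-basis coefficients are ⟨+|ψ⟩ = (α + β)/√2 and ⟨−|ψ⟩ = (α − β)/√2.
Here α = 0.3091, β = 0.951: (α + β)/√2 = 0.891, (α − β)/√2 = -0.4539.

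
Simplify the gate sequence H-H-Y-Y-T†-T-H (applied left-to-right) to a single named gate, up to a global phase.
H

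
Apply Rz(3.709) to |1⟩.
(-0.2799 + 0.96i)|1⟩

Rz(3.709) = [[e^(−iθ/2), 0], [0, e^(iθ/2)]] with e^(±iθ/2) = cos(θ/2) ± i·sin(θ/2); θ = 3.709, cos(θ/2) ≈ -0.279913, sin(θ/2) ≈ 0.960025.
With a = amp(|0⟩) = 0 and b = amp(|1⟩) = 1:
new amp(|0⟩) = (-0.279913 - 0.960025i)·a = 0
new amp(|1⟩) = (-0.279913 + 0.960025i)·b = (-0.2799 + 0.96i)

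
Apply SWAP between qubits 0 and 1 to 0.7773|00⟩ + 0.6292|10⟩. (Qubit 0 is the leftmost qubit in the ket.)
0.7773|00⟩ + 0.6292|01⟩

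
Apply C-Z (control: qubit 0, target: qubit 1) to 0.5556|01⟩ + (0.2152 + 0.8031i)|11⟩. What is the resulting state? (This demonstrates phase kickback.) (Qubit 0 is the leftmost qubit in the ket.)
0.5556|01⟩ + (-0.2152 - 0.8031i)|11⟩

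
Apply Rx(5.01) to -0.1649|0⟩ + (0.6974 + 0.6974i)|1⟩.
(0.5472 - 0.4146i)|0⟩ + (-0.5608 - 0.4628i)|1⟩

Rx(5.01) = [[cos(θ/2), −i·sin(θ/2)], [−i·sin(θ/2), cos(θ/2)]]; θ = 5.01, cos(θ/2) ≈ -0.804126, sin(θ/2) ≈ 0.594459.
With a = amp(|0⟩) = -0.1649 and b = amp(|1⟩) = (0.6974 + 0.6974i):
new amp(|0⟩) = (-0.804126)·a + (-0.594459i)·b = (0.5472 - 0.4146i)
new amp(|1⟩) = (-0.594459i)·a + (-0.804126)·b = (-0.5608 - 0.4628i)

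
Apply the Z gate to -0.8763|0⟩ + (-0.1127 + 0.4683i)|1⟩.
-0.8763|0⟩ + (0.1127 - 0.4683i)|1⟩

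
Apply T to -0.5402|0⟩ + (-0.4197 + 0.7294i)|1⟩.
-0.5402|0⟩ + (-0.8125 + 0.219i)|1⟩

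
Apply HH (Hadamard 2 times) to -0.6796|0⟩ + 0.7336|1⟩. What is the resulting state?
-0.6796|0⟩ + 0.7336|1⟩

H² = I, so an even number of Hadamards cancels: H^2 = I and the state is unchanged.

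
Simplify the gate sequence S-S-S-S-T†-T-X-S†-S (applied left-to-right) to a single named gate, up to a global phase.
X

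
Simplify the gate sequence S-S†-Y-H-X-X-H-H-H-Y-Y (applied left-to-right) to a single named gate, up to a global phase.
Y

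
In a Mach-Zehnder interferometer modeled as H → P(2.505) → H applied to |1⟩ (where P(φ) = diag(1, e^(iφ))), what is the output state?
(0.9021 - 0.2972i)|0⟩ + (0.09794 + 0.2972i)|1⟩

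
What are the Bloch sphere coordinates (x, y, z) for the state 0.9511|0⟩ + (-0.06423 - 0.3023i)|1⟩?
(-0.1222, -0.575, 0.8091)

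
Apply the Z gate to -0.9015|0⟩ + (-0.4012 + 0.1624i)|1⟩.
-0.9015|0⟩ + (0.4012 - 0.1624i)|1⟩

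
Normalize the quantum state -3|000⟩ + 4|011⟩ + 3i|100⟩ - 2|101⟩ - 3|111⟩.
-0.4376|000⟩ + 0.5835|011⟩ + 0.4376i|100⟩ - 0.2917|101⟩ - 0.4376|111⟩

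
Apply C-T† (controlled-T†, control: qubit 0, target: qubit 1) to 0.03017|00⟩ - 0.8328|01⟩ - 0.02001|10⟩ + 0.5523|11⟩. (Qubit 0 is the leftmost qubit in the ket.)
0.03017|00⟩ - 0.8328|01⟩ - 0.02001|10⟩ + (0.3905 - 0.3905i)|11⟩

C-T† leaves the control-|0⟩ kets |00⟩, |01⟩ unchanged and applies T† to qubit 1 on the control-|1⟩ pair (|10⟩, |11⟩).
T† = [[1, 0], [0, (1/√2 - (1/√2)i)]].
With a = amp(|10⟩) = -0.02001 and b = amp(|11⟩) = 0.5523:
new amp(|10⟩) = (1)·a = -0.02001
new amp(|11⟩) = (1/√2 - (1/√2)i)·b = (0.3905 - 0.3905i)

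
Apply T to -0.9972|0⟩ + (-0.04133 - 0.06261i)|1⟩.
-0.9972|0⟩ + (0.01505 - 0.0735i)|1⟩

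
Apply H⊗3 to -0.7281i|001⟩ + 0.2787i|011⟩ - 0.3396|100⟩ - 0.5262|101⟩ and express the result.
(-0.3061 - 0.1589i)|000⟩ + (0.06597 + 0.1589i)|001⟩ + (-0.3061 - 0.356i)|010⟩ + (0.06597 + 0.356i)|011⟩ + (0.3061 - 0.1589i)|100⟩ + (-0.06597 + 0.1589i)|101⟩ + (0.3061 - 0.356i)|110⟩ + (-0.06597 + 0.356i)|111⟩

H⊗3 gives amp(|y⟩) = (1/2√2) Σ_x (−1)^(x·y) amp(|x⟩), where x·y is the number of positions in which both x and y have a 1.
|000⟩: (-0.7281i + 0.2787i - 0.3396 - 0.5262)/(2√2) = (-0.3061 - 0.1589i)
|001⟩: (0.7281i - 0.2787i - 0.3396 + 0.5262)/(2√2) = (0.06597 + 0.1589i)
|010⟩: (-0.7281i - 0.2787i - 0.3396 - 0.5262)/(2√2) = (-0.3061 - 0.356i)
|011⟩: (0.7281i + 0.2787i - 0.3396 + 0.5262)/(2√2) = (0.06597 + 0.356i)
|100⟩: (-0.7281i + 0.2787i + 0.3396 + 0.5262)/(2√2) = (0.3061 - 0.1589i)
|101⟩: (0.7281i - 0.2787i + 0.3396 - 0.5262)/(2√2) = (-0.06597 + 0.1589i)
|110⟩: (-0.7281i - 0.2787i + 0.3396 + 0.5262)/(2√2) = (0.3061 - 0.356i)
|111⟩: (0.7281i + 0.2787i + 0.3396 - 0.5262)/(2√2) = (-0.06597 + 0.356i)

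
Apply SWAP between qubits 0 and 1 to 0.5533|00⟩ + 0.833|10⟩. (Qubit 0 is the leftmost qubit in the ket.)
0.5533|00⟩ + 0.833|01⟩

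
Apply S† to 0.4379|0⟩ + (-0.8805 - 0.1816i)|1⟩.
0.4379|0⟩ + (-0.1816 + 0.8805i)|1⟩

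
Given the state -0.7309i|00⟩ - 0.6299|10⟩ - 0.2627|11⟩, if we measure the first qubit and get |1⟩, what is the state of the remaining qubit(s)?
-0.923|0⟩ - 0.3849|1⟩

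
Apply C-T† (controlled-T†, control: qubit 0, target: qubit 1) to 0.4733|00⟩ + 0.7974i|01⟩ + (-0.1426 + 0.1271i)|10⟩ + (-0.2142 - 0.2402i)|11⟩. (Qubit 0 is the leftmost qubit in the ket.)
0.4733|00⟩ + 0.7974i|01⟩ + (-0.1426 + 0.1271i)|10⟩ + (-0.3213 - 0.01838i)|11⟩

C-T† leaves the control-|0⟩ kets |00⟩, |01⟩ unchanged and applies T† to qubit 1 on the control-|1⟩ pair (|10⟩, |11⟩).
T† = [[1, 0], [0, (1/√2 - (1/√2)i)]].
With a = amp(|10⟩) = (-0.1426 + 0.1271i) and b = amp(|11⟩) = (-0.2142 - 0.2402i):
new amp(|10⟩) = (1)·a = (-0.1426 + 0.1271i)
new amp(|11⟩) = (1/√2 - (1/√2)i)·b = (-0.3213 - 0.01838i)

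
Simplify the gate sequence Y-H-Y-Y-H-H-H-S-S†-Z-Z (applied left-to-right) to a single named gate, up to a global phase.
Y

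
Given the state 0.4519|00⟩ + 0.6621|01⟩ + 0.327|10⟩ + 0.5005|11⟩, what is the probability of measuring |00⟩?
0.2042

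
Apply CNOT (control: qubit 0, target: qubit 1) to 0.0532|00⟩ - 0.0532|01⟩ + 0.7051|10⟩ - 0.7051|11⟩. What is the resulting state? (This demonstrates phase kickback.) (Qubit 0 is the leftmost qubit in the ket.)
0.0532|00⟩ - 0.0532|01⟩ - 0.7051|10⟩ + 0.7051|11⟩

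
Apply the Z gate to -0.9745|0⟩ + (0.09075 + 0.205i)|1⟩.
-0.9745|0⟩ + (-0.09075 - 0.205i)|1⟩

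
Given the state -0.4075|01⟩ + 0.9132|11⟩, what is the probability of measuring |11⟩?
0.8339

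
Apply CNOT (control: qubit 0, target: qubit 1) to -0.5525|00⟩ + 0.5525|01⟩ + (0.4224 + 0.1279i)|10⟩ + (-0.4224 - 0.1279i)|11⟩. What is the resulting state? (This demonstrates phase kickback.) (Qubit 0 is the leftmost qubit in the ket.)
-0.5525|00⟩ + 0.5525|01⟩ + (-0.4224 - 0.1279i)|10⟩ + (0.4224 + 0.1279i)|11⟩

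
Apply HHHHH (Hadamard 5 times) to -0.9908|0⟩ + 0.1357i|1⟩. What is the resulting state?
(-0.7006 + 0.09595i)|0⟩ + (-0.7006 - 0.09595i)|1⟩

H² = I, so H^5 = H: a single Hadamard. With (a, b) = (-0.9908, 0.1357i), H gives ((a + b)/√2, (a − b)/√2) = ((-0.7006 + 0.09595i), (-0.7006 - 0.09595i)).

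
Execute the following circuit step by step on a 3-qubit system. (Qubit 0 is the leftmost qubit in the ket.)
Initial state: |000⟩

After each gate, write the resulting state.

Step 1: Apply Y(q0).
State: i|100⟩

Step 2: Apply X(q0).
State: i|000⟩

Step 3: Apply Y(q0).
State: -|100⟩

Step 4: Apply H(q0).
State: -1/√2|000⟩ + 1/√2|100⟩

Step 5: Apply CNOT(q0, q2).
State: -1/√2|000⟩ + 1/√2|101⟩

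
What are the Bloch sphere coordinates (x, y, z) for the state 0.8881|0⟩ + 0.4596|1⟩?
(0.8163, 0, 0.5775)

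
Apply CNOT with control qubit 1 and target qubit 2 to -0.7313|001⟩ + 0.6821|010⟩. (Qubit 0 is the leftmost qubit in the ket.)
-0.7313|001⟩ + 0.6821|011⟩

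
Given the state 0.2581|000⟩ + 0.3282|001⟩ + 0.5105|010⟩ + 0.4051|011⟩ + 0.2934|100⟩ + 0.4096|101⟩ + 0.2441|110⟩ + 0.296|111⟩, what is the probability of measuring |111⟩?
0.08762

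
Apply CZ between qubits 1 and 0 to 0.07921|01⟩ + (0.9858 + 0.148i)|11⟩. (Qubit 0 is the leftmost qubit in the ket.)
0.07921|01⟩ + (-0.9858 - 0.148i)|11⟩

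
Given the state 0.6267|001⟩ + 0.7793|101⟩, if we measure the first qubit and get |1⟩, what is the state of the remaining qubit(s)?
|01⟩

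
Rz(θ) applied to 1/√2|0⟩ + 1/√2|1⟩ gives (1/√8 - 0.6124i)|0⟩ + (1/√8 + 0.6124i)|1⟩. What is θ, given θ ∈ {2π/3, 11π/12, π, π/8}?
2π/3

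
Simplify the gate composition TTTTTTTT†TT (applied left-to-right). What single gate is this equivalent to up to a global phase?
I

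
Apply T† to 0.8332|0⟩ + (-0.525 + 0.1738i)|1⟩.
0.8332|0⟩ + (-0.2483 + 0.4941i)|1⟩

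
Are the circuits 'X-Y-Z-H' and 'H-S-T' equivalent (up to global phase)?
No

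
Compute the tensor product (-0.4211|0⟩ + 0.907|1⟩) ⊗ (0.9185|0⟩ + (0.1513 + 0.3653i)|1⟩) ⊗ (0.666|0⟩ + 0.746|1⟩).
-0.2576|000⟩ - 0.2885|001⟩ + (-0.04243 - 0.1024i)|010⟩ + (-0.04753 - 0.1148i)|011⟩ + 0.5548|100⟩ + 0.6215|101⟩ + (0.09139 + 0.2207i)|110⟩ + (0.1024 + 0.2472i)|111⟩

amp(|b₁b₂…⟩) = product of the factor amplitudes for bits b₁, b₂, …; only kets whose every factor amplitude is nonzero survive.
|000⟩: (-0.4211)(0.9185)(0.666) = -0.2576
|001⟩: (-0.4211)(0.9185)(0.746) = -0.2885
|010⟩: (-0.4211)(0.1513 + 0.3653i)(0.666) = (-0.04243 - 0.1024i)
|011⟩: (-0.4211)(0.1513 + 0.3653i)(0.746) = (-0.04753 - 0.1148i)
|100⟩: (0.907)(0.9185)(0.666) = 0.5548
|101⟩: (0.907)(0.9185)(0.746) = 0.6215
|110⟩: (0.907)(0.1513 + 0.3653i)(0.666) = (0.09139 + 0.2207i)
|111⟩: (0.907)(0.1513 + 0.3653i)(0.746) = (0.1024 + 0.2472i)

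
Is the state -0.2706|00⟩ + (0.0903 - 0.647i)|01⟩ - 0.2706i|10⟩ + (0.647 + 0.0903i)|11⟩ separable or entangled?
Separable

Writing the state as a|00⟩ + b|01⟩ + c|10⟩ + d|11⟩, it is a product state iff ad − bc = 0.
Here (a, b, c, d) = (-0.2706, (0.0903 - 0.647i), -0.2706i, (0.647 + 0.0903i)): ad − bc = (-0.2706)(0.647 + 0.0903i) − (0.0903 - 0.647i)(-0.2706i) = 0, so the state is separable.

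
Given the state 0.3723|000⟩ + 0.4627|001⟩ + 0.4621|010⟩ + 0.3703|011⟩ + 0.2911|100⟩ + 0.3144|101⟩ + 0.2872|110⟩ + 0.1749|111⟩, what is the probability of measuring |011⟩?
0.1371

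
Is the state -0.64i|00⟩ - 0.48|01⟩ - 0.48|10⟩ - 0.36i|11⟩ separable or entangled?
Entangled

Writing the state as a|00⟩ + b|01⟩ + c|10⟩ + d|11⟩, it is a product state iff ad − bc = 0.
Here (a, b, c, d) = (-0.64i, -0.48, -0.48, -0.36i): ad − bc = (-0.64i)(-0.36i) − (-0.48)(-0.48) = -0.4608 ≠ 0, so the state is entangled.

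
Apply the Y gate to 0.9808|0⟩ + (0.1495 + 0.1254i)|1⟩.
(0.1254 - 0.1495i)|0⟩ + 0.9808i|1⟩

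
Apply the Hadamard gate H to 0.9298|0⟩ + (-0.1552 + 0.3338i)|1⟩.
(0.5477 + 0.236i)|0⟩ + (0.7672 - 0.236i)|1⟩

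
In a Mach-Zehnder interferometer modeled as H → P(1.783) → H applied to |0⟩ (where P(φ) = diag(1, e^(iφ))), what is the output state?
(0.3947 + 0.4888i)|0⟩ + (0.6053 - 0.4888i)|1⟩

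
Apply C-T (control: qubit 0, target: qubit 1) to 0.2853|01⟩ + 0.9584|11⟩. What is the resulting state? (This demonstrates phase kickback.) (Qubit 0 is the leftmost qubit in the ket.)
0.2853|01⟩ + (0.6777 + 0.6777i)|11⟩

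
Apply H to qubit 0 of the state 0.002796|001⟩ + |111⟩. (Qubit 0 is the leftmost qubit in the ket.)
0.001977|001⟩ + 1/√2|011⟩ + 0.001977|101⟩ - 1/√2|111⟩

H on qubit 0 mixes each pair of kets that differ only in qubit 0: amplitudes (a, b) of (|…0…⟩, |…1…⟩) become ((a + b)/√2, (a − b)/√2). Kets absent from the input have amplitude 0.
(|001⟩, |101⟩): (a, b) = (0.002796, 0) → (0.001977, 0.001977)
(|011⟩, |111⟩): (a, b) = (0, 1) → (1/√2, -1/√2)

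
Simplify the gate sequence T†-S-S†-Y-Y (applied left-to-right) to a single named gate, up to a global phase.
T†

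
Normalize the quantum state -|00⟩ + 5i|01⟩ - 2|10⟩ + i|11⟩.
-0.1796|00⟩ + 0.898i|01⟩ - 0.3592|10⟩ + 0.1796i|11⟩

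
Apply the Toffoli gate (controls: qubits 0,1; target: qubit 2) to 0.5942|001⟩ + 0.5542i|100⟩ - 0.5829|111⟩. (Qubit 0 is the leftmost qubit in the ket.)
0.5942|001⟩ + 0.5542i|100⟩ - 0.5829|110⟩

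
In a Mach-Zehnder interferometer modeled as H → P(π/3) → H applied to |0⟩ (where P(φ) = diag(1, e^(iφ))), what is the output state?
(0.75 + 0.433i)|0⟩ + (0.25 - 0.433i)|1⟩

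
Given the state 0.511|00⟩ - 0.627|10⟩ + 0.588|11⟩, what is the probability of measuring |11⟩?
0.3457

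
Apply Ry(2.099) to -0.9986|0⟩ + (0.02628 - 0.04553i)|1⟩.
(-0.5201 + 0.03948i)|0⟩ + (-0.8529 - 0.02267i)|1⟩

Ry(2.099) = [[cos(θ/2), −sin(θ/2)], [sin(θ/2), cos(θ/2)]]; θ = 2.099, cos(θ/2) ≈ 0.498005, sin(θ/2) ≈ 0.867174.
With a = amp(|0⟩) = -0.9986 and b = amp(|1⟩) = (0.02628 - 0.04553i):
new amp(|0⟩) = (0.498005)·a + (-0.867174)·b = (-0.5201 + 0.03948i)
new amp(|1⟩) = (0.867174)·a + (0.498005)·b = (-0.8529 - 0.02267i)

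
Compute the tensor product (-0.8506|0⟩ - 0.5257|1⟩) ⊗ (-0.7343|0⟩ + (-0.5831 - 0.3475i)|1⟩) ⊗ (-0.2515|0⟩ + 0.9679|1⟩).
-0.1571|000⟩ + 0.6045|001⟩ + (-0.1247 - 0.07434i)|010⟩ + (0.4801 + 0.2861i)|011⟩ - 0.09708|100⟩ + 0.3736|101⟩ + (-0.07709 - 0.04594i)|110⟩ + (0.2967 + 0.1768i)|111⟩

amp(|b₁b₂…⟩) = product of the factor amplitudes for bits b₁, b₂, …; only kets whose every factor amplitude is nonzero survive.
|000⟩: (-0.8506)(-0.7343)(-0.2515) = -0.1571
|001⟩: (-0.8506)(-0.7343)(0.9679) = 0.6045
|010⟩: (-0.8506)(-0.5831 - 0.3475i)(-0.2515) = (-0.1247 - 0.07434i)
|011⟩: (-0.8506)(-0.5831 - 0.3475i)(0.9679) = (0.4801 + 0.2861i)
|100⟩: (-0.5257)(-0.7343)(-0.2515) = -0.09708
|101⟩: (-0.5257)(-0.7343)(0.9679) = 0.3736
|110⟩: (-0.5257)(-0.5831 - 0.3475i)(-0.2515) = (-0.07709 - 0.04594i)
|111⟩: (-0.5257)(-0.5831 - 0.3475i)(0.9679) = (0.2967 + 0.1768i)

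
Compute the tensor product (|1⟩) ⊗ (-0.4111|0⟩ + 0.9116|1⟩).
-0.4111|10⟩ + 0.9116|11⟩

amp(|b₁b₂…⟩) = product of the factor amplitudes for bits b₁, b₂, …; only kets whose every factor amplitude is nonzero survive.
|10⟩: (1)(-0.4111) = -0.4111
|11⟩: (1)(0.9116) = 0.9116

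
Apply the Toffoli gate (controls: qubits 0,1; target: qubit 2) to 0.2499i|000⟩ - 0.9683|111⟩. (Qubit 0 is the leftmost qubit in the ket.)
0.2499i|000⟩ - 0.9683|110⟩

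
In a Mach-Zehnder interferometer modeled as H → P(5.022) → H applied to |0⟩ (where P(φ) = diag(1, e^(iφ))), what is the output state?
(0.6523 - 0.4762i)|0⟩ + (0.3477 + 0.4762i)|1⟩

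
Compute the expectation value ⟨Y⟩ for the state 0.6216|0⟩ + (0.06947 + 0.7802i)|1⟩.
0.9699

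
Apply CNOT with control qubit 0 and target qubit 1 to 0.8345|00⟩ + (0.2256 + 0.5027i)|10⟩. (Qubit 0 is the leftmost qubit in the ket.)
0.8345|00⟩ + (0.2256 + 0.5027i)|11⟩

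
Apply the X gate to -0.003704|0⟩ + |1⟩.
|0⟩ - 0.003704|1⟩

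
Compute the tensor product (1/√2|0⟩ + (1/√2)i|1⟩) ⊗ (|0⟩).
1/√2|00⟩ + (1/√2)i|10⟩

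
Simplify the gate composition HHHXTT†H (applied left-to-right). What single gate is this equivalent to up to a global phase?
Z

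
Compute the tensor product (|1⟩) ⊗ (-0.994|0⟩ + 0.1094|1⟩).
-0.994|10⟩ + 0.1094|11⟩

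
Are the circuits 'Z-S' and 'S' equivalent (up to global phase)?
No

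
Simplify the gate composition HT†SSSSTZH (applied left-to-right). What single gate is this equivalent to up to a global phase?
X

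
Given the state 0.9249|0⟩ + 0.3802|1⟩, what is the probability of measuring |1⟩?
0.1446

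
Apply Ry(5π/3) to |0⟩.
-0.866|0⟩ + 1/2|1⟩

Ry(5π/3) = [[cos(θ/2), −sin(θ/2)], [sin(θ/2), cos(θ/2)]]; θ = 5π/3, cos(θ/2) ≈ -0.866025, sin(θ/2) ≈ 0.5.
With a = amp(|0⟩) = 1 and b = amp(|1⟩) = 0:
new amp(|0⟩) = (-0.866025)·a + (-0.5)·b = -0.866
new amp(|1⟩) = (0.5)·a + (-0.866025)·b = 1/2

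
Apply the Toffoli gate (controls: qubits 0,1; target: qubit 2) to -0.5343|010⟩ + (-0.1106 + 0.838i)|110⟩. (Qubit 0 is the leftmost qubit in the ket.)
-0.5343|010⟩ + (-0.1106 + 0.838i)|111⟩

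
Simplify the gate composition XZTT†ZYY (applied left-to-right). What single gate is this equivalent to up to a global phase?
X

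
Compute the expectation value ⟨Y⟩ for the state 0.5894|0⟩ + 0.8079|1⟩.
0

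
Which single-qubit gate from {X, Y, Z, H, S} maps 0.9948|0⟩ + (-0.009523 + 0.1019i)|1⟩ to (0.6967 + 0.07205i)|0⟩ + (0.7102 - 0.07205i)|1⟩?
H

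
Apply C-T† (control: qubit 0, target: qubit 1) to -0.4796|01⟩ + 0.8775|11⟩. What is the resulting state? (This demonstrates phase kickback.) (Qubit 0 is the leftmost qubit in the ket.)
-0.4796|01⟩ + (0.6205 - 0.6205i)|11⟩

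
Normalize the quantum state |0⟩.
|0⟩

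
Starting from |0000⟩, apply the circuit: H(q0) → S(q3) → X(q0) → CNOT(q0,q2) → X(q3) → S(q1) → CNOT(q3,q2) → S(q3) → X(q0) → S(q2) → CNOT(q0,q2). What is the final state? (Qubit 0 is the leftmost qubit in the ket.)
(1/√2)i|0001⟩ - 1/√2|1001⟩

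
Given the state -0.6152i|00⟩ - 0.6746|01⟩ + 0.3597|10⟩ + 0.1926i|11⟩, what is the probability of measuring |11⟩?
0.03709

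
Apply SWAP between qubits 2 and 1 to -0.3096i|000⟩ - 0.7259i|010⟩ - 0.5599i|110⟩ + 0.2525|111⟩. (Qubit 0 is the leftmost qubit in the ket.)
-0.3096i|000⟩ - 0.7259i|001⟩ - 0.5599i|101⟩ + 0.2525|111⟩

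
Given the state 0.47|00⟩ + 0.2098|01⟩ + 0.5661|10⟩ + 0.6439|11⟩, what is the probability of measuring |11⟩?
0.4146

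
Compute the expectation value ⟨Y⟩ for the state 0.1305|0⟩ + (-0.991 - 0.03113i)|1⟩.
-0.008125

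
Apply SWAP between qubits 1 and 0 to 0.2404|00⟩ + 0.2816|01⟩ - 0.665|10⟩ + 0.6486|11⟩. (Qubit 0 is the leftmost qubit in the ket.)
0.2404|00⟩ - 0.665|01⟩ + 0.2816|10⟩ + 0.6486|11⟩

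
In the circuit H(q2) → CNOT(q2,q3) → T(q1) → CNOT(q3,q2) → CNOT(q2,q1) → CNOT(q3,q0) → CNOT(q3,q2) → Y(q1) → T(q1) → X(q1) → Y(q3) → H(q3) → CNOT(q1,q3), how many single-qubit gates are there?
7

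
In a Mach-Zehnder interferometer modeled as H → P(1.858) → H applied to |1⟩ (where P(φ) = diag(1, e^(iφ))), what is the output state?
(0.6416 - 0.4795i)|0⟩ + (0.3584 + 0.4795i)|1⟩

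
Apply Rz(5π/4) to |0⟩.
(-0.3827 - 0.9239i)|0⟩

Rz(5π/4) = [[e^(−iθ/2), 0], [0, e^(iθ/2)]] with e^(±iθ/2) = cos(θ/2) ± i·sin(θ/2); θ = 5π/4, cos(θ/2) ≈ -0.382683, sin(θ/2) ≈ 0.92388.
With a = amp(|0⟩) = 1 and b = amp(|1⟩) = 0:
new amp(|0⟩) = (-0.382683 - 0.92388i)·a = (-0.3827 - 0.9239i)
new amp(|1⟩) = (-0.382683 + 0.92388i)·b = 0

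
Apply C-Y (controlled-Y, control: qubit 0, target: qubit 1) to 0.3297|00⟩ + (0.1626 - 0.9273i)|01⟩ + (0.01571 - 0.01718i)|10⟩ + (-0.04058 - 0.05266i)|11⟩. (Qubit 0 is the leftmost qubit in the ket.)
0.3297|00⟩ + (0.1626 - 0.9273i)|01⟩ + (-0.05266 + 0.04058i)|10⟩ + (0.01718 + 0.01571i)|11⟩

C-Y leaves the control-|0⟩ kets |00⟩, |01⟩ unchanged and applies Y to qubit 1 on the control-|1⟩ pair (|10⟩, |11⟩).
Y = [[0, -i], [i, 0]].
With a = amp(|10⟩) = (0.01571 - 0.01718i) and b = amp(|11⟩) = (-0.04058 - 0.05266i):
new amp(|10⟩) = (-i)·b = (-0.05266 + 0.04058i)
new amp(|11⟩) = (i)·a = (0.01718 + 0.01571i)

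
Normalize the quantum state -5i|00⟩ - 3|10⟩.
-0.8575i|00⟩ - 0.5145|10⟩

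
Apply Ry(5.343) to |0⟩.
-0.8915|0⟩ + 0.453|1⟩

Ry(5.343) = [[cos(θ/2), −sin(θ/2)], [sin(θ/2), cos(θ/2)]]; θ = 5.343, cos(θ/2) ≈ -0.891526, sin(θ/2) ≈ 0.452969.
With a = amp(|0⟩) = 1 and b = amp(|1⟩) = 0:
new amp(|0⟩) = (-0.891526)·a + (-0.452969)·b = -0.8915
new amp(|1⟩) = (0.452969)·a + (-0.891526)·b = 0.453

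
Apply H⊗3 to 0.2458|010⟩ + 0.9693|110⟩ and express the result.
0.4296|000⟩ + 0.4296|001⟩ - 0.4296|010⟩ - 0.4296|011⟩ - 0.2558|100⟩ - 0.2558|101⟩ + 0.2558|110⟩ + 0.2558|111⟩

H⊗3 gives amp(|y⟩) = (1/2√2) Σ_x (−1)^(x·y) amp(|x⟩), where x·y is the number of positions in which both x and y have a 1.
|000⟩: (0.2458 + 0.9693)/(2√2) = 0.4296
|001⟩: (0.2458 + 0.9693)/(2√2) = 0.4296
|010⟩: (-0.2458 - 0.9693)/(2√2) = -0.4296
|011⟩: (-0.2458 - 0.9693)/(2√2) = -0.4296
|100⟩: (0.2458 - 0.9693)/(2√2) = -0.2558
|101⟩: (0.2458 - 0.9693)/(2√2) = -0.2558
|110⟩: (-0.2458 + 0.9693)/(2√2) = 0.2558
|111⟩: (-0.2458 + 0.9693)/(2√2) = 0.2558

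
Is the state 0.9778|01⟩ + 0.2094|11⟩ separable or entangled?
Separable

Writing the state as a|00⟩ + b|01⟩ + c|10⟩ + d|11⟩, it is a product state iff ad − bc = 0.
Here (a, b, c, d) = (0, 0.9778, 0, 0.2094): ad − bc = (0)(0.2094) − (0.9778)(0) = 0, so the state is separable.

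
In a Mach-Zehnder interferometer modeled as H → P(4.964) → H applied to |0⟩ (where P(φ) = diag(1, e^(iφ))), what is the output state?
(0.6245 - 0.4843i)|0⟩ + (0.3755 + 0.4843i)|1⟩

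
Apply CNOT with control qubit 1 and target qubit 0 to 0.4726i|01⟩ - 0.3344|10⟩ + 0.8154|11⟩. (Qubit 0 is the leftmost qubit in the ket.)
0.8154|01⟩ - 0.3344|10⟩ + 0.4726i|11⟩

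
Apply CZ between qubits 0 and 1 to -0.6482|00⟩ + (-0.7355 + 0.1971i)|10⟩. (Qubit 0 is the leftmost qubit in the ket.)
-0.6482|00⟩ + (-0.7355 + 0.1971i)|10⟩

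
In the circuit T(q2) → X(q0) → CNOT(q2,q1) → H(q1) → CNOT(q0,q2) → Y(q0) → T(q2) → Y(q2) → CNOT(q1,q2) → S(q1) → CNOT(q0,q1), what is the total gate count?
11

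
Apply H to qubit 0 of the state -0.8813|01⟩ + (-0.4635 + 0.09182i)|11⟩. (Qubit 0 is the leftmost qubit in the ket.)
(-0.9509 + 0.06493i)|01⟩ + (-0.2954 - 0.06493i)|11⟩

H on qubit 0 mixes each pair of kets that differ only in qubit 0: amplitudes (a, b) of (|…0…⟩, |…1…⟩) become ((a + b)/√2, (a − b)/√2). Kets absent from the input have amplitude 0.
(|01⟩, |11⟩): (a, b) = (-0.8813, (-0.4635 + 0.09182i)) → ((-0.9509 + 0.06493i), (-0.2954 - 0.06493i))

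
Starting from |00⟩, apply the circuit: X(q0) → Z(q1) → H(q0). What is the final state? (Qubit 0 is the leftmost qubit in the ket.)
1/√2|00⟩ - 1/√2|10⟩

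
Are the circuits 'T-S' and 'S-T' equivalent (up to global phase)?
Yes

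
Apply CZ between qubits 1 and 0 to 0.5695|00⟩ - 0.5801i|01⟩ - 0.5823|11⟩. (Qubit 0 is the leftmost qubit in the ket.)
0.5695|00⟩ - 0.5801i|01⟩ + 0.5823|11⟩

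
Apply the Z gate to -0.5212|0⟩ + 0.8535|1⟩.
-0.5212|0⟩ - 0.8535|1⟩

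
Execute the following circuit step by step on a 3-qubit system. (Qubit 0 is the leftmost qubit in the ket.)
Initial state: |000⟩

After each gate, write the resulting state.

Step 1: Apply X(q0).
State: |100⟩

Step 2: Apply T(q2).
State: |100⟩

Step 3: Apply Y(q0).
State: -i|000⟩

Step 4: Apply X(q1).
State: -i|010⟩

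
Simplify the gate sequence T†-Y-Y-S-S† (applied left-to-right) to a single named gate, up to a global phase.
T†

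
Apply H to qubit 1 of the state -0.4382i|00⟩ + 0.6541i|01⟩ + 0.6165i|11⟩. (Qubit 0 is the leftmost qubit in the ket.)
0.1527i|00⟩ - 0.7724i|01⟩ + 0.4359i|10⟩ - 0.4359i|11⟩

H on qubit 1 mixes each pair of kets that differ only in qubit 1: amplitudes (a, b) of (|…0…⟩, |…1…⟩) become ((a + b)/√2, (a − b)/√2). Kets absent from the input have amplitude 0.
(|00⟩, |01⟩): (a, b) = (-0.4382i, 0.6541i) → (0.1527i, -0.7724i)
(|10⟩, |11⟩): (a, b) = (0, 0.6165i) → (0.4359i, -0.4359i)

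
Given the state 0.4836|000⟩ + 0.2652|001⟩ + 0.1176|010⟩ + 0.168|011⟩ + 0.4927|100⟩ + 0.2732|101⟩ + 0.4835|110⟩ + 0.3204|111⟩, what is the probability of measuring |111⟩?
0.1027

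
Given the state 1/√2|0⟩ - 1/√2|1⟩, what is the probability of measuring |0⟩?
1/2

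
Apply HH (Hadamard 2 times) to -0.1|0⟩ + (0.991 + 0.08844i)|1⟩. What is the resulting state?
-0.1|0⟩ + (0.991 + 0.08844i)|1⟩

H² = I, so an even number of Hadamards cancels: H^2 = I and the state is unchanged.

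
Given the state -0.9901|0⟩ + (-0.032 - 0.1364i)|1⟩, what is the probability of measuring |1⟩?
0.01963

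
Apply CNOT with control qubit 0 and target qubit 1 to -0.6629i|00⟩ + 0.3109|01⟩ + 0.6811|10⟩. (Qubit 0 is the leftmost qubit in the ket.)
-0.6629i|00⟩ + 0.3109|01⟩ + 0.6811|11⟩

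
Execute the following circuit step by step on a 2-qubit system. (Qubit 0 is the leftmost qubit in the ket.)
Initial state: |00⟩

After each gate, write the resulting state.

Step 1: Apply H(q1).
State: 1/√2|00⟩ + 1/√2|01⟩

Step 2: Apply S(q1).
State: 1/√2|00⟩ + (1/√2)i|01⟩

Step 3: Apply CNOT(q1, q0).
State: 1/√2|00⟩ + (1/√2)i|11⟩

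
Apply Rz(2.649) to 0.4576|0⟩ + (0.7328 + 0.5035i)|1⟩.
(0.1116 - 0.4438i)|0⟩ + (-0.3096 + 0.8334i)|1⟩

Rz(2.649) = [[e^(−iθ/2), 0], [0, e^(iθ/2)]] with e^(±iθ/2) = cos(θ/2) ± i·sin(θ/2); θ = 2.649, cos(θ/2) ≈ 0.243814, sin(θ/2) ≈ 0.969822.
With a = amp(|0⟩) = 0.4576 and b = amp(|1⟩) = (0.7328 + 0.5035i):
new amp(|0⟩) = (0.243814 - 0.969822i)·a = (0.1116 - 0.4438i)
new amp(|1⟩) = (0.243814 + 0.969822i)·b = (-0.3096 + 0.8334i)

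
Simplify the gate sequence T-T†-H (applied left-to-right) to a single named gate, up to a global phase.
H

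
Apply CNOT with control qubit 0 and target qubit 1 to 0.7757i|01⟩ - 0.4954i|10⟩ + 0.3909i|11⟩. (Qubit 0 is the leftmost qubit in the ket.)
0.7757i|01⟩ + 0.3909i|10⟩ - 0.4954i|11⟩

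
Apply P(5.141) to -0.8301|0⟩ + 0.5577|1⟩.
-0.8301|0⟩ + (0.2318 - 0.5073i)|1⟩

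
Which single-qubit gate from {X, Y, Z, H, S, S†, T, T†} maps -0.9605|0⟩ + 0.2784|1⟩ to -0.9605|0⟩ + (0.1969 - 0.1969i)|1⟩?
T†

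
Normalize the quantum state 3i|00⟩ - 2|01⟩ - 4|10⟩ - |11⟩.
0.5477i|00⟩ - 0.3651|01⟩ - 0.7303|10⟩ - 0.1826|11⟩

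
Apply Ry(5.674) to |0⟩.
-0.954|0⟩ + 0.2999|1⟩

Ry(5.674) = [[cos(θ/2), −sin(θ/2)], [sin(θ/2), cos(θ/2)]]; θ = 5.674, cos(θ/2) ≈ -0.953969, sin(θ/2) ≈ 0.299905.
With a = amp(|0⟩) = 1 and b = amp(|1⟩) = 0:
new amp(|0⟩) = (-0.953969)·a + (-0.299905)·b = -0.954
new amp(|1⟩) = (0.299905)·a + (-0.953969)·b = 0.2999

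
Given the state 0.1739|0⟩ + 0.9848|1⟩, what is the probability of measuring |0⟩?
0.03024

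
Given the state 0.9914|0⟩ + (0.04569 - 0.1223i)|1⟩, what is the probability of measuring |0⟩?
0.9829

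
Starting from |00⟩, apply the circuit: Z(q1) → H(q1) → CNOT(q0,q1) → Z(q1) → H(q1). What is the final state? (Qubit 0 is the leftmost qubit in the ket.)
|01⟩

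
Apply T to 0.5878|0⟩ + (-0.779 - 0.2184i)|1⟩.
0.5878|0⟩ + (-0.3964 - 0.7053i)|1⟩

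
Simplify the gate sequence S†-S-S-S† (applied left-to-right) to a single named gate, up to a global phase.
I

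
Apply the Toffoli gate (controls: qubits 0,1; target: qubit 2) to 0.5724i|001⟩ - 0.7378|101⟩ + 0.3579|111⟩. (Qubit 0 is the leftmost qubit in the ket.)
0.5724i|001⟩ - 0.7378|101⟩ + 0.3579|110⟩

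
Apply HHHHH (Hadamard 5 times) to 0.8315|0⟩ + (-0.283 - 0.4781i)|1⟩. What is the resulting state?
(0.3878 - 0.3381i)|0⟩ + (0.7881 + 0.3381i)|1⟩

H² = I, so H^5 = H: a single Hadamard. With (a, b) = (0.8315, (-0.283 - 0.4781i)), H gives ((a + b)/√2, (a − b)/√2) = ((0.3878 - 0.3381i), (0.7881 + 0.3381i)).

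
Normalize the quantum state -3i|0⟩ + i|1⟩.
-0.9487i|0⟩ + 0.3162i|1⟩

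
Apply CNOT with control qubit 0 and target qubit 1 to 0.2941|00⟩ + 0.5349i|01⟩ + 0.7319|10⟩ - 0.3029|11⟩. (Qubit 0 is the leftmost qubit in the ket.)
0.2941|00⟩ + 0.5349i|01⟩ - 0.3029|10⟩ + 0.7319|11⟩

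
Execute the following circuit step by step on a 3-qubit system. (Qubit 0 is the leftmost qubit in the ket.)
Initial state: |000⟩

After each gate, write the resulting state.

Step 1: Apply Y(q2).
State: i|001⟩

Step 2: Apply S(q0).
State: i|001⟩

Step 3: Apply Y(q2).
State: |000⟩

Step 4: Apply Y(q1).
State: i|010⟩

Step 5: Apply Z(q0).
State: i|010⟩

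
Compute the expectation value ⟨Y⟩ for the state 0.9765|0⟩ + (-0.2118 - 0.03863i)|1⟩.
-0.07544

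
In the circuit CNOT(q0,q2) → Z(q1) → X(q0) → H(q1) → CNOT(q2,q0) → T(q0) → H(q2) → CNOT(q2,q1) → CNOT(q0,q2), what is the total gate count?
9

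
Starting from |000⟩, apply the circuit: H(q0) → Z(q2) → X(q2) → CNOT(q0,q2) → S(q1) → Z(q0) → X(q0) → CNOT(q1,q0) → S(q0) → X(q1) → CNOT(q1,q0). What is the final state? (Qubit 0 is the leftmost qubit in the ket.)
(1/√2)i|011⟩ - 1/√2|110⟩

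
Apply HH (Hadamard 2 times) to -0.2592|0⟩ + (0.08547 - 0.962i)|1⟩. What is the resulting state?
-0.2592|0⟩ + (0.08547 - 0.962i)|1⟩

H² = I, so an even number of Hadamards cancels: H^2 = I and the state is unchanged.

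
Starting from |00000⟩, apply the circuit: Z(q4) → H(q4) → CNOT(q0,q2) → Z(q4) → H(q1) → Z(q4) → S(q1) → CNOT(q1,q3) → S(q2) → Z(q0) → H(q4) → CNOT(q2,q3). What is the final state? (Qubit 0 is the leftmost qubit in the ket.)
1/√2|00000⟩ + (1/√2)i|01010⟩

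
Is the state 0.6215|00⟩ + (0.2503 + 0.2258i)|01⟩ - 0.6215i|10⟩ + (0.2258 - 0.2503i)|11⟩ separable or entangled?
Separable

Writing the state as a|00⟩ + b|01⟩ + c|10⟩ + d|11⟩, it is a product state iff ad − bc = 0.
Here (a, b, c, d) = (0.6215, (0.2503 + 0.2258i), -0.6215i, (0.2258 - 0.2503i)): ad − bc = (0.6215)(0.2258 - 0.2503i) − (0.2503 + 0.2258i)(-0.6215i) = 0, so the state is separable.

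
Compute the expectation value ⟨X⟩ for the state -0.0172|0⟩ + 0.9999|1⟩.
-0.0344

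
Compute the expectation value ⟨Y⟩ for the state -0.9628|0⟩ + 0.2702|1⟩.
0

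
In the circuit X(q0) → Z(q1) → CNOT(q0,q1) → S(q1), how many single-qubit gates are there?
3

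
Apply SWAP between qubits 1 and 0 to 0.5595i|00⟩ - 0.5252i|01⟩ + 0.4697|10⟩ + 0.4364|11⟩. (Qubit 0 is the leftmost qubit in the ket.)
0.5595i|00⟩ + 0.4697|01⟩ - 0.5252i|10⟩ + 0.4364|11⟩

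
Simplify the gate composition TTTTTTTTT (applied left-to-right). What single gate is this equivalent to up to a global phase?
T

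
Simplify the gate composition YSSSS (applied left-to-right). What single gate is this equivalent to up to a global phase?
Y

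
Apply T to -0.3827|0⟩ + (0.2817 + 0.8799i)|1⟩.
-0.3827|0⟩ + (-0.423 + 0.8214i)|1⟩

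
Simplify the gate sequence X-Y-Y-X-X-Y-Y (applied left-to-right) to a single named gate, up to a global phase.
X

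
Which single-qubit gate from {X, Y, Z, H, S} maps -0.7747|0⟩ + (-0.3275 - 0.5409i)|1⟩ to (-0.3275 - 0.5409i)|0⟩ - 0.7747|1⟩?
X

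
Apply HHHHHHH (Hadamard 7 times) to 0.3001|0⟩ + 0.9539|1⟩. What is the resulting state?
0.8867|0⟩ - 0.4623|1⟩

H² = I, so H^7 = H: a single Hadamard. With (a, b) = (0.3001, 0.9539), H gives ((a + b)/√2, (a − b)/√2) = (0.8867, -0.4623).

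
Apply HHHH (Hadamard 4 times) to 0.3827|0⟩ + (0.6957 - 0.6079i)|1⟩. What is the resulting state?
0.3827|0⟩ + (0.6957 - 0.6079i)|1⟩

H² = I, so an even number of Hadamards cancels: H^4 = I and the state is unchanged.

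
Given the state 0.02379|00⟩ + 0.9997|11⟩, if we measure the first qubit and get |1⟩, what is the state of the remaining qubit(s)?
|1⟩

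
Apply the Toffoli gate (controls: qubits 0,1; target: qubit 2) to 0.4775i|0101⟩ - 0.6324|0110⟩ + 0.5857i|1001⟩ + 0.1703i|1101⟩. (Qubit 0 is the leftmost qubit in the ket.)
0.4775i|0101⟩ - 0.6324|0110⟩ + 0.5857i|1001⟩ + 0.1703i|1111⟩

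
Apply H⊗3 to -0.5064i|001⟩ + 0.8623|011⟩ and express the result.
(0.3049 - 0.179i)|000⟩ + (-0.3049 + 0.179i)|001⟩ + (-0.3049 - 0.179i)|010⟩ + (0.3049 + 0.179i)|011⟩ + (0.3049 - 0.179i)|100⟩ + (-0.3049 + 0.179i)|101⟩ + (-0.3049 - 0.179i)|110⟩ + (0.3049 + 0.179i)|111⟩

H⊗3 gives amp(|y⟩) = (1/2√2) Σ_x (−1)^(x·y) amp(|x⟩), where x·y is the number of positions in which both x and y have a 1.
|000⟩: (-0.5064i + 0.8623)/(2√2) = (0.3049 - 0.179i)
|001⟩: (0.5064i - 0.8623)/(2√2) = (-0.3049 + 0.179i)
|010⟩: (-0.5064i - 0.8623)/(2√2) = (-0.3049 - 0.179i)
|011⟩: (0.5064i + 0.8623)/(2√2) = (0.3049 + 0.179i)
|100⟩: (-0.5064i + 0.8623)/(2√2) = (0.3049 - 0.179i)
|101⟩: (0.5064i - 0.8623)/(2√2) = (-0.3049 + 0.179i)
|110⟩: (-0.5064i - 0.8623)/(2√2) = (-0.3049 - 0.179i)
|111⟩: (0.5064i + 0.8623)/(2√2) = (0.3049 + 0.179i)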